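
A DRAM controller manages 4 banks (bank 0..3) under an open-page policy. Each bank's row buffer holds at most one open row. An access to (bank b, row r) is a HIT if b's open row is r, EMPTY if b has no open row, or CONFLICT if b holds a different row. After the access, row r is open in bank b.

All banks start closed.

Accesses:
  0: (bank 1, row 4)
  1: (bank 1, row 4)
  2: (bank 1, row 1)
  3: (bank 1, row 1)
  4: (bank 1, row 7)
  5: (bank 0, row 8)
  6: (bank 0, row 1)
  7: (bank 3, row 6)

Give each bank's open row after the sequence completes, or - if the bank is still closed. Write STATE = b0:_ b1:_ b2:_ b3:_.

STATE = b0:1 b1:7 b2:- b3:6

step 0: bank1 None->4 [EMPTY]
step 1: bank1 4->4 [HIT]
step 2: bank1 4->1 [CONFLICT]
step 3: bank1 1->1 [HIT]
step 4: bank1 1->7 [CONFLICT]
step 5: bank0 None->8 [EMPTY]
step 6: bank0 8->1 [CONFLICT]
step 7: bank3 None->6 [EMPTY]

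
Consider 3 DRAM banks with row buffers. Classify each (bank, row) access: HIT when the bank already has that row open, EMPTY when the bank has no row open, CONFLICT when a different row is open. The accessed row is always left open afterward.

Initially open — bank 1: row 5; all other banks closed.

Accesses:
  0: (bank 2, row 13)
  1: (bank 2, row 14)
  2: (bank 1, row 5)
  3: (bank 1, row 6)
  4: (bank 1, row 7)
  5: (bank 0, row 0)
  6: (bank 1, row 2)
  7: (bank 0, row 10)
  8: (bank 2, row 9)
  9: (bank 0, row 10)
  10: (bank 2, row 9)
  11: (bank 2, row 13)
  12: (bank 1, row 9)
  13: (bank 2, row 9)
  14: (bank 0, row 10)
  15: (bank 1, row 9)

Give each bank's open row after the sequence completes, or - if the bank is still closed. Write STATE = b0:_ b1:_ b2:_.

STATE = b0:10 b1:9 b2:9

  [0] b2 r13: no row ⇒ E
  [1] b2 r14: had r13 ⇒ C
  [2] b1 r5: had r5 ⇒ H
  [3] b1 r6: had r5 ⇒ C
  [4] b1 r7: had r6 ⇒ C
  [5] b0 r0: no row ⇒ E
  [6] b1 r2: had r7 ⇒ C
  [7] b0 r10: had r0 ⇒ C
  [8] b2 r9: had r14 ⇒ C
  [9] b0 r10: had r10 ⇒ H
  [10] b2 r9: had r9 ⇒ H
  [11] b2 r13: had r9 ⇒ C
  [12] b1 r9: had r2 ⇒ C
  [13] b2 r9: had r13 ⇒ C
  [14] b0 r10: had r10 ⇒ H
  [15] b1 r9: had r9 ⇒ H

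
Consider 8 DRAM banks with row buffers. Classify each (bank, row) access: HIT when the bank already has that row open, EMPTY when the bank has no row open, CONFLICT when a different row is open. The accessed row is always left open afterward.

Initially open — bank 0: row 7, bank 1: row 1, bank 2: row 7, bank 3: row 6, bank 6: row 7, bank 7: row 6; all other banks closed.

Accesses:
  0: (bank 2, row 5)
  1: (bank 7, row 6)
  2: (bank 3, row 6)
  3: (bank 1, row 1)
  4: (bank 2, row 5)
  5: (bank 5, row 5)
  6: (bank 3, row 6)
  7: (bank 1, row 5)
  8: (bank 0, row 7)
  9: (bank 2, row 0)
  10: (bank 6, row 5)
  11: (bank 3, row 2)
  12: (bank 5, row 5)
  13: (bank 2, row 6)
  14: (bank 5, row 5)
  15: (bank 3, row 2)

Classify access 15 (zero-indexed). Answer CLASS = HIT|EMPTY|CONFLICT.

  [0] b2 r5: had r7 ⇒ C
  [1] b7 r6: had r6 ⇒ H
  [2] b3 r6: had r6 ⇒ H
  [3] b1 r1: had r1 ⇒ H
  [4] b2 r5: had r5 ⇒ H
  [5] b5 r5: no row ⇒ E
  [6] b3 r6: had r6 ⇒ H
  [7] b1 r5: had r1 ⇒ C
  [8] b0 r7: had r7 ⇒ H
  [9] b2 r0: had r5 ⇒ C
  [10] b6 r5: had r7 ⇒ C
  [11] b3 r2: had r6 ⇒ C
  [12] b5 r5: had r5 ⇒ H
  [13] b2 r6: had r0 ⇒ C
  [14] b5 r5: had r5 ⇒ H
  [15] b3 r2: had r2 ⇒ H

CLASS = HIT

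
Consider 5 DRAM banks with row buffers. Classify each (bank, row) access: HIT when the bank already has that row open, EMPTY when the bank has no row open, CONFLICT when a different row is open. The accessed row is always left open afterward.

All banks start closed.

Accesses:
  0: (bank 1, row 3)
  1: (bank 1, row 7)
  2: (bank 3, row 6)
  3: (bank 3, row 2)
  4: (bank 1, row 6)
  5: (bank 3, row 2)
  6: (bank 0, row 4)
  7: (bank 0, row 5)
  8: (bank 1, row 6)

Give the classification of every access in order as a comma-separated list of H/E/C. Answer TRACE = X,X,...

step 0: bank1 None->3 [EMPTY]
step 1: bank1 3->7 [CONFLICT]
step 2: bank3 None->6 [EMPTY]
step 3: bank3 6->2 [CONFLICT]
step 4: bank1 7->6 [CONFLICT]
step 5: bank3 2->2 [HIT]
step 6: bank0 None->4 [EMPTY]
step 7: bank0 4->5 [CONFLICT]
step 8: bank1 6->6 [HIT]

TRACE = E,C,E,C,C,H,E,C,H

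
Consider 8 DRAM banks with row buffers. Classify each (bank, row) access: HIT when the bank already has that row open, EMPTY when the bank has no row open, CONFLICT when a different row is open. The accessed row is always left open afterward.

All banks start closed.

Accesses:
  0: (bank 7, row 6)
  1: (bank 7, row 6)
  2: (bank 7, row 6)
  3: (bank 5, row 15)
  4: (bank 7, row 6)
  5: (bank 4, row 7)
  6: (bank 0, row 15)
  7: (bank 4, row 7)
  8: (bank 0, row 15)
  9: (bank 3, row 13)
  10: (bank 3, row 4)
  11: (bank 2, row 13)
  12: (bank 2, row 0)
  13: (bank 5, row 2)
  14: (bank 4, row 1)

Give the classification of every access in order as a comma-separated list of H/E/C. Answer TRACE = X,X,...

TRACE = E,H,H,E,H,E,E,H,H,E,C,E,C,C,C

step 0: bank7 None->6 [EMPTY]
step 1: bank7 6->6 [HIT]
step 2: bank7 6->6 [HIT]
step 3: bank5 None->15 [EMPTY]
step 4: bank7 6->6 [HIT]
step 5: bank4 None->7 [EMPTY]
step 6: bank0 None->15 [EMPTY]
step 7: bank4 7->7 [HIT]
step 8: bank0 15->15 [HIT]
step 9: bank3 None->13 [EMPTY]
step 10: bank3 13->4 [CONFLICT]
step 11: bank2 None->13 [EMPTY]
step 12: bank2 13->0 [CONFLICT]
step 13: bank5 15->2 [CONFLICT]
step 14: bank4 7->1 [CONFLICT]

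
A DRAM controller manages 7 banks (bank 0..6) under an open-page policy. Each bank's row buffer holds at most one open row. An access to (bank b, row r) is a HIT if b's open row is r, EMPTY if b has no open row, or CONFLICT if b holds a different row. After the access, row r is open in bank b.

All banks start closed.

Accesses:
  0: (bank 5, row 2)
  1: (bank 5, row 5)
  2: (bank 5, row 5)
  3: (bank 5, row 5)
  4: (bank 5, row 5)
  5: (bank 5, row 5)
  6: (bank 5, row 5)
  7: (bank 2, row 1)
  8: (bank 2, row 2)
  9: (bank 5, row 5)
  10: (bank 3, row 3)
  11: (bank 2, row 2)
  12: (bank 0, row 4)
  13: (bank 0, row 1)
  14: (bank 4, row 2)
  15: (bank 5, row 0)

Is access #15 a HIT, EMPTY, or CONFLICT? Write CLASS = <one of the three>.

CLASS = CONFLICT

#0 (5,2) E
#1 (5,5) C  (was 2)
#2 (5,5) H  (was 5)
#3 (5,5) H  (was 5)
#4 (5,5) H  (was 5)
#5 (5,5) H  (was 5)
#6 (5,5) H  (was 5)
#7 (2,1) E
#8 (2,2) C  (was 1)
#9 (5,5) H  (was 5)
#10 (3,3) E
#11 (2,2) H  (was 2)
#12 (0,4) E
#13 (0,1) C  (was 4)
#14 (4,2) E
#15 (5,0) C  (was 5)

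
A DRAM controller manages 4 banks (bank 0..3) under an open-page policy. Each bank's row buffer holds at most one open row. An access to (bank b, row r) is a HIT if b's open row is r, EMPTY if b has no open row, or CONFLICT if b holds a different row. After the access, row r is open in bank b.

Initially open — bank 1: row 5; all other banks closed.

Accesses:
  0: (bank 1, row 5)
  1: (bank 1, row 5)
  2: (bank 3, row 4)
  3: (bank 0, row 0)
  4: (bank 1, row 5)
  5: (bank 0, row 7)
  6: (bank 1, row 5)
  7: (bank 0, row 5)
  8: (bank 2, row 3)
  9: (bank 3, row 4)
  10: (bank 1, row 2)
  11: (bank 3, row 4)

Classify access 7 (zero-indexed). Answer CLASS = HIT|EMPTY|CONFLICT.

  [0] b1 r5: had r5 ⇒ H
  [1] b1 r5: had r5 ⇒ H
  [2] b3 r4: no row ⇒ E
  [3] b0 r0: no row ⇒ E
  [4] b1 r5: had r5 ⇒ H
  [5] b0 r7: had r0 ⇒ C
  [6] b1 r5: had r5 ⇒ H
  [7] b0 r5: had r7 ⇒ C
  [8] b2 r3: no row ⇒ E
  [9] b3 r4: had r4 ⇒ H
  [10] b1 r2: had r5 ⇒ C
  [11] b3 r4: had r4 ⇒ H

CLASS = CONFLICT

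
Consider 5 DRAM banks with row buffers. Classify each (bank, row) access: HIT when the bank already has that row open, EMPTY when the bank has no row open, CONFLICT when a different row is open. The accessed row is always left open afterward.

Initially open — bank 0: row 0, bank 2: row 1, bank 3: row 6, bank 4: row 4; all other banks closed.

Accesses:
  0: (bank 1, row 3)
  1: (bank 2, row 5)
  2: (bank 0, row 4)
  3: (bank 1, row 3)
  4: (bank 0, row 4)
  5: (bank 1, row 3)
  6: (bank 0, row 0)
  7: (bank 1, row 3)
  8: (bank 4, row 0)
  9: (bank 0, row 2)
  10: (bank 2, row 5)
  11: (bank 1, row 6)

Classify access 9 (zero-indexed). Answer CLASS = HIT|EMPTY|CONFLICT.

step 0: bank1 None->3 [EMPTY]
step 1: bank2 1->5 [CONFLICT]
step 2: bank0 0->4 [CONFLICT]
step 3: bank1 3->3 [HIT]
step 4: bank0 4->4 [HIT]
step 5: bank1 3->3 [HIT]
step 6: bank0 4->0 [CONFLICT]
step 7: bank1 3->3 [HIT]
step 8: bank4 4->0 [CONFLICT]
step 9: bank0 0->2 [CONFLICT]
step 10: bank2 5->5 [HIT]
step 11: bank1 3->6 [CONFLICT]

CLASS = CONFLICT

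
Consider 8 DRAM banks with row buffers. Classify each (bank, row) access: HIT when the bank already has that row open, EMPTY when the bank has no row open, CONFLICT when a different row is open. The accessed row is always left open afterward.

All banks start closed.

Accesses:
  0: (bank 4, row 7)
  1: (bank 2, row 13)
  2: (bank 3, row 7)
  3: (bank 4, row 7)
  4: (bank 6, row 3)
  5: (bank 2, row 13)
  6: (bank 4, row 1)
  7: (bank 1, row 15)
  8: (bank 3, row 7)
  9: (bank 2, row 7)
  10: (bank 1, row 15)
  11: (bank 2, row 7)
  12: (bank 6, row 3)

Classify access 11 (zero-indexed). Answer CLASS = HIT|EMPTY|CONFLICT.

CLASS = HIT

  [0] b4 r7: no row ⇒ E
  [1] b2 r13: no row ⇒ E
  [2] b3 r7: no row ⇒ E
  [3] b4 r7: had r7 ⇒ H
  [4] b6 r3: no row ⇒ E
  [5] b2 r13: had r13 ⇒ H
  [6] b4 r1: had r7 ⇒ C
  [7] b1 r15: no row ⇒ E
  [8] b3 r7: had r7 ⇒ H
  [9] b2 r7: had r13 ⇒ C
  [10] b1 r15: had r15 ⇒ H
  [11] b2 r7: had r7 ⇒ H
  [12] b6 r3: had r3 ⇒ H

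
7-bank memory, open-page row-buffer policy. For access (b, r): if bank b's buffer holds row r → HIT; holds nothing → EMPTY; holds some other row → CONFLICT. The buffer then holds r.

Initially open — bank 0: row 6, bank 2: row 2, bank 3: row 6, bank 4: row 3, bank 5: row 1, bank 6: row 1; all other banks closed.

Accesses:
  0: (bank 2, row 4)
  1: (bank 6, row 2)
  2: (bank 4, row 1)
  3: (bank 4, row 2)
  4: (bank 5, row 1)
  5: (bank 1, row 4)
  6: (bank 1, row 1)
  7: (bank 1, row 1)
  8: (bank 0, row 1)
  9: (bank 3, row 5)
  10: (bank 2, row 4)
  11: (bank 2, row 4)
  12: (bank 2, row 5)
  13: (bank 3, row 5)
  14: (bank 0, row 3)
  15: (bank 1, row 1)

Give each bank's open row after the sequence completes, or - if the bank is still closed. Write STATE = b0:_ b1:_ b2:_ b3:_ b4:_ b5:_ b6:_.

0: bank 2 row 4 — prev 2 → CONFLICT
1: bank 6 row 2 — prev 1 → CONFLICT
2: bank 4 row 1 — prev 3 → CONFLICT
3: bank 4 row 2 — prev 1 → CONFLICT
4: bank 5 row 1 — prev 1 → HIT
5: bank 1 row 4 — prev None → EMPTY
6: bank 1 row 1 — prev 4 → CONFLICT
7: bank 1 row 1 — prev 1 → HIT
8: bank 0 row 1 — prev 6 → CONFLICT
9: bank 3 row 5 — prev 6 → CONFLICT
10: bank 2 row 4 — prev 4 → HIT
11: bank 2 row 4 — prev 4 → HIT
12: bank 2 row 5 — prev 4 → CONFLICT
13: bank 3 row 5 — prev 5 → HIT
14: bank 0 row 3 — prev 1 → CONFLICT
15: bank 1 row 1 — prev 1 → HIT

STATE = b0:3 b1:1 b2:5 b3:5 b4:2 b5:1 b6:2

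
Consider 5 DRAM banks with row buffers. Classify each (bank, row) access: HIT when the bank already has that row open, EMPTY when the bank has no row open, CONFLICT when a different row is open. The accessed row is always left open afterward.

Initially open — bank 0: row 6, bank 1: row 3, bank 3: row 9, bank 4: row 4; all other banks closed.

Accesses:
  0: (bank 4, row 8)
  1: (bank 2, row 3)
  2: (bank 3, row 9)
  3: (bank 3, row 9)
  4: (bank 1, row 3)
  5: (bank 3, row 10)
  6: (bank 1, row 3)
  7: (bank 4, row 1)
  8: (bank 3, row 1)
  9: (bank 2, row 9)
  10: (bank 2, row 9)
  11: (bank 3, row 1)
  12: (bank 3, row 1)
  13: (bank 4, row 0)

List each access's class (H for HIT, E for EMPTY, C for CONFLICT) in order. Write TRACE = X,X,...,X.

TRACE = C,E,H,H,H,C,H,C,C,C,H,H,H,C

0: bank 4 row 8 — prev 4 → CONFLICT
1: bank 2 row 3 — prev None → EMPTY
2: bank 3 row 9 — prev 9 → HIT
3: bank 3 row 9 — prev 9 → HIT
4: bank 1 row 3 — prev 3 → HIT
5: bank 3 row 10 — prev 9 → CONFLICT
6: bank 1 row 3 — prev 3 → HIT
7: bank 4 row 1 — prev 8 → CONFLICT
8: bank 3 row 1 — prev 10 → CONFLICT
9: bank 2 row 9 — prev 3 → CONFLICT
10: bank 2 row 9 — prev 9 → HIT
11: bank 3 row 1 — prev 1 → HIT
12: bank 3 row 1 — prev 1 → HIT
13: bank 4 row 0 — prev 1 → CONFLICT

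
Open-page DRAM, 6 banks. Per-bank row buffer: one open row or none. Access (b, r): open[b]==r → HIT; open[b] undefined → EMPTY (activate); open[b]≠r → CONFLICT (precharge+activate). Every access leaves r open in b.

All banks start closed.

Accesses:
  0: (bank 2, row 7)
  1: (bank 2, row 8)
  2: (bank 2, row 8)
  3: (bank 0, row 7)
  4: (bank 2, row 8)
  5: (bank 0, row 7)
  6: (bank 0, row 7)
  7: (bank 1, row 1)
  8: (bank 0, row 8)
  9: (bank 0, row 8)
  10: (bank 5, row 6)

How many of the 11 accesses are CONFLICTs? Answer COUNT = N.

COUNT = 2

0: bank 2 row 7 — prev None → EMPTY
1: bank 2 row 8 — prev 7 → CONFLICT
2: bank 2 row 8 — prev 8 → HIT
3: bank 0 row 7 — prev None → EMPTY
4: bank 2 row 8 — prev 8 → HIT
5: bank 0 row 7 — prev 7 → HIT
6: bank 0 row 7 — prev 7 → HIT
7: bank 1 row 1 — prev None → EMPTY
8: bank 0 row 8 — prev 7 → CONFLICT
9: bank 0 row 8 — prev 8 → HIT
10: bank 5 row 6 — prev None → EMPTY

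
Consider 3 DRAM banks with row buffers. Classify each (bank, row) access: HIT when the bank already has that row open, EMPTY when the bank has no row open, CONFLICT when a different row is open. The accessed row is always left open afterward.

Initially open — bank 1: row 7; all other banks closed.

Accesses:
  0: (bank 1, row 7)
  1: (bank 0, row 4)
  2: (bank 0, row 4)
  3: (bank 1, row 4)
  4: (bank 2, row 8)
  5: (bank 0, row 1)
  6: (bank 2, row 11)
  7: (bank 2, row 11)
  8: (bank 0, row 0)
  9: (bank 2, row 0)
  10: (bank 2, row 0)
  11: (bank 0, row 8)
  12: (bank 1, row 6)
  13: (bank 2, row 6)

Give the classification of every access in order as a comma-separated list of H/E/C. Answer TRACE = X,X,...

step 0: bank1 7->7 [HIT]
step 1: bank0 None->4 [EMPTY]
step 2: bank0 4->4 [HIT]
step 3: bank1 7->4 [CONFLICT]
step 4: bank2 None->8 [EMPTY]
step 5: bank0 4->1 [CONFLICT]
step 6: bank2 8->11 [CONFLICT]
step 7: bank2 11->11 [HIT]
step 8: bank0 1->0 [CONFLICT]
step 9: bank2 11->0 [CONFLICT]
step 10: bank2 0->0 [HIT]
step 11: bank0 0->8 [CONFLICT]
step 12: bank1 4->6 [CONFLICT]
step 13: bank2 0->6 [CONFLICT]

TRACE = H,E,H,C,E,C,C,H,C,C,H,C,C,C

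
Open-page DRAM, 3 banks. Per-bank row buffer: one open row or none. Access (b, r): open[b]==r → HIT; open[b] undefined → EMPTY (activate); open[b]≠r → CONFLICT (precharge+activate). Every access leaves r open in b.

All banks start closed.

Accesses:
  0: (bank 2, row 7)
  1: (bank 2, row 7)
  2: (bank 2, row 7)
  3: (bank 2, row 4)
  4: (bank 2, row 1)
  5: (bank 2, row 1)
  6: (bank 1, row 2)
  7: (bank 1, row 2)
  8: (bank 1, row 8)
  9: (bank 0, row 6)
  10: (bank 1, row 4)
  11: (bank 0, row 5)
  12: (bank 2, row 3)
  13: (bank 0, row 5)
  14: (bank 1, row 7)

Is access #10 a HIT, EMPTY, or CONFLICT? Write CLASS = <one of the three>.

CLASS = CONFLICT

#0 (2,7) E
#1 (2,7) H  (was 7)
#2 (2,7) H  (was 7)
#3 (2,4) C  (was 7)
#4 (2,1) C  (was 4)
#5 (2,1) H  (was 1)
#6 (1,2) E
#7 (1,2) H  (was 2)
#8 (1,8) C  (was 2)
#9 (0,6) E
#10 (1,4) C  (was 8)
#11 (0,5) C  (was 6)
#12 (2,3) C  (was 1)
#13 (0,5) H  (was 5)
#14 (1,7) C  (was 4)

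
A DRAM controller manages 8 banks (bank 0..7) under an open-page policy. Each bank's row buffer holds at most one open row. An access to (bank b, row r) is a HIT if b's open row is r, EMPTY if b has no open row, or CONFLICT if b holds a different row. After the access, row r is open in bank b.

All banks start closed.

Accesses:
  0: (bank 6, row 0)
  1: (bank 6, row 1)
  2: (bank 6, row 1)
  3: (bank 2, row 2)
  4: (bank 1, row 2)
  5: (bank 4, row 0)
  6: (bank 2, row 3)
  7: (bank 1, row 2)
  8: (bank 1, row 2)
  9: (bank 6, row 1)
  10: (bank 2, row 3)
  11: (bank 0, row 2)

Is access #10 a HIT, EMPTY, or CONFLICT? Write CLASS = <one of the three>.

CLASS = HIT

  [0] b6 r0: no row ⇒ E
  [1] b6 r1: had r0 ⇒ C
  [2] b6 r1: had r1 ⇒ H
  [3] b2 r2: no row ⇒ E
  [4] b1 r2: no row ⇒ E
  [5] b4 r0: no row ⇒ E
  [6] b2 r3: had r2 ⇒ C
  [7] b1 r2: had r2 ⇒ H
  [8] b1 r2: had r2 ⇒ H
  [9] b6 r1: had r1 ⇒ H
  [10] b2 r3: had r3 ⇒ H
  [11] b0 r2: no row ⇒ E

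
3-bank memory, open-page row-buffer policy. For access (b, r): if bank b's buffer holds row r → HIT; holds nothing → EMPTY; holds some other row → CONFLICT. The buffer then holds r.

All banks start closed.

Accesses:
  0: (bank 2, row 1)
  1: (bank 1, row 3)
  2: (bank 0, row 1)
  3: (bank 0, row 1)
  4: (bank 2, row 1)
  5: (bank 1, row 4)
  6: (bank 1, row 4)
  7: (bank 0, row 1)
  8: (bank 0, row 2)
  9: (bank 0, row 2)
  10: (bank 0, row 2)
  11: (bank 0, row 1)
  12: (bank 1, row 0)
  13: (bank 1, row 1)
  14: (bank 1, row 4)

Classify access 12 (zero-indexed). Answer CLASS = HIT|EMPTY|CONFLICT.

0: bank 2 row 1 — prev None → EMPTY
1: bank 1 row 3 — prev None → EMPTY
2: bank 0 row 1 — prev None → EMPTY
3: bank 0 row 1 — prev 1 → HIT
4: bank 2 row 1 — prev 1 → HIT
5: bank 1 row 4 — prev 3 → CONFLICT
6: bank 1 row 4 — prev 4 → HIT
7: bank 0 row 1 — prev 1 → HIT
8: bank 0 row 2 — prev 1 → CONFLICT
9: bank 0 row 2 — prev 2 → HIT
10: bank 0 row 2 — prev 2 → HIT
11: bank 0 row 1 — prev 2 → CONFLICT
12: bank 1 row 0 — prev 4 → CONFLICT
13: bank 1 row 1 — prev 0 → CONFLICT
14: bank 1 row 4 — prev 1 → CONFLICT

CLASS = CONFLICT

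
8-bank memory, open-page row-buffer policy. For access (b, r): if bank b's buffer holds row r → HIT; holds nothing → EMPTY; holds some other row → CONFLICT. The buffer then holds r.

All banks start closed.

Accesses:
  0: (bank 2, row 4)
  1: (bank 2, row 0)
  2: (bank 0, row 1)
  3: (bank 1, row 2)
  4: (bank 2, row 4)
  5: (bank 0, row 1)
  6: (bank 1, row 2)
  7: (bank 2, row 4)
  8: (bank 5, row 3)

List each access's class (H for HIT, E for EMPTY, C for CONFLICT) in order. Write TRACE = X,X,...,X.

#0 (2,4) E
#1 (2,0) C  (was 4)
#2 (0,1) E
#3 (1,2) E
#4 (2,4) C  (was 0)
#5 (0,1) H  (was 1)
#6 (1,2) H  (was 2)
#7 (2,4) H  (was 4)
#8 (5,3) E

TRACE = E,C,E,E,C,H,H,H,E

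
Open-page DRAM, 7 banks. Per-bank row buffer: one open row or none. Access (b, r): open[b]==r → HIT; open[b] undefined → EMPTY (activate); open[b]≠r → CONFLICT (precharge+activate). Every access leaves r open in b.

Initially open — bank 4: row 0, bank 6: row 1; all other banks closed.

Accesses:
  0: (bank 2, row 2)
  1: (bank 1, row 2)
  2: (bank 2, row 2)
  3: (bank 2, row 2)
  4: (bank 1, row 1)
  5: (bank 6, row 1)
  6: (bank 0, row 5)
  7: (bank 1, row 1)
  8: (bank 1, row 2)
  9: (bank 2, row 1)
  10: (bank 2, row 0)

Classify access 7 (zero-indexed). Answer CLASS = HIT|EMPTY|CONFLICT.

  [0] b2 r2: no row ⇒ E
  [1] b1 r2: no row ⇒ E
  [2] b2 r2: had r2 ⇒ H
  [3] b2 r2: had r2 ⇒ H
  [4] b1 r1: had r2 ⇒ C
  [5] b6 r1: had r1 ⇒ H
  [6] b0 r5: no row ⇒ E
  [7] b1 r1: had r1 ⇒ H
  [8] b1 r2: had r1 ⇒ C
  [9] b2 r1: had r2 ⇒ C
  [10] b2 r0: had r1 ⇒ C

CLASS = HIT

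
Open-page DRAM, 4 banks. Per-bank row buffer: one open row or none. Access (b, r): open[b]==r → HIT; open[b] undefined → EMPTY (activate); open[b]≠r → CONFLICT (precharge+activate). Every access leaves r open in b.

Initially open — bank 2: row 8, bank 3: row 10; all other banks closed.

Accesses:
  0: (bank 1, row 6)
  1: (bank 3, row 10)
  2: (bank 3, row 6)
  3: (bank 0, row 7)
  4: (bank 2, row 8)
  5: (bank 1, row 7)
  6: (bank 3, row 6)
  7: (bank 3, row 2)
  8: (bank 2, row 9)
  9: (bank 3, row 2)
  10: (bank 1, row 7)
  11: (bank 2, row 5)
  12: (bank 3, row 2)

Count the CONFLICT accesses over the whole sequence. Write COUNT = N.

0: bank 1 row 6 — prev None → EMPTY
1: bank 3 row 10 — prev 10 → HIT
2: bank 3 row 6 — prev 10 → CONFLICT
3: bank 0 row 7 — prev None → EMPTY
4: bank 2 row 8 — prev 8 → HIT
5: bank 1 row 7 — prev 6 → CONFLICT
6: bank 3 row 6 — prev 6 → HIT
7: bank 3 row 2 — prev 6 → CONFLICT
8: bank 2 row 9 — prev 8 → CONFLICT
9: bank 3 row 2 — prev 2 → HIT
10: bank 1 row 7 — prev 7 → HIT
11: bank 2 row 5 — prev 9 → CONFLICT
12: bank 3 row 2 — prev 2 → HIT

COUNT = 5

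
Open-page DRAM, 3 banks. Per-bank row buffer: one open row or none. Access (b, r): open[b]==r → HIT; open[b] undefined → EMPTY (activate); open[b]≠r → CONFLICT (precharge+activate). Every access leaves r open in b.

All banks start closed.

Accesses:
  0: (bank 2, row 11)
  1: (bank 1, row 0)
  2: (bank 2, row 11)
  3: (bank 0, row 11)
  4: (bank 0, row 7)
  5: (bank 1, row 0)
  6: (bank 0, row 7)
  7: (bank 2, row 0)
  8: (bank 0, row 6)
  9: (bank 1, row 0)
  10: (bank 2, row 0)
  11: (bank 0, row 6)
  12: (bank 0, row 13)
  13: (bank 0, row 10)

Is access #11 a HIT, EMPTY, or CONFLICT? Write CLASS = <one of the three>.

CLASS = HIT

#0 (2,11) E
#1 (1,0) E
#2 (2,11) H  (was 11)
#3 (0,11) E
#4 (0,7) C  (was 11)
#5 (1,0) H  (was 0)
#6 (0,7) H  (was 7)
#7 (2,0) C  (was 11)
#8 (0,6) C  (was 7)
#9 (1,0) H  (was 0)
#10 (2,0) H  (was 0)
#11 (0,6) H  (was 6)
#12 (0,13) C  (was 6)
#13 (0,10) C  (was 13)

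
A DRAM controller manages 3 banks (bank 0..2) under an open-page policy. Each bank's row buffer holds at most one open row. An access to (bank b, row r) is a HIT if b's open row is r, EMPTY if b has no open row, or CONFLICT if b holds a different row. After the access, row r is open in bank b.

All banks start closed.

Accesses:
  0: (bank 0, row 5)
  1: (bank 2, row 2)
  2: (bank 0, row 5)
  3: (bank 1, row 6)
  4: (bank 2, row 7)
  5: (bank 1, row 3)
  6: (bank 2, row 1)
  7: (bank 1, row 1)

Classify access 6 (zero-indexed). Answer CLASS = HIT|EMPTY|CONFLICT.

CLASS = CONFLICT

0: bank 0 row 5 — prev None → EMPTY
1: bank 2 row 2 — prev None → EMPTY
2: bank 0 row 5 — prev 5 → HIT
3: bank 1 row 6 — prev None → EMPTY
4: bank 2 row 7 — prev 2 → CONFLICT
5: bank 1 row 3 — prev 6 → CONFLICT
6: bank 2 row 1 — prev 7 → CONFLICT
7: bank 1 row 1 — prev 3 → CONFLICT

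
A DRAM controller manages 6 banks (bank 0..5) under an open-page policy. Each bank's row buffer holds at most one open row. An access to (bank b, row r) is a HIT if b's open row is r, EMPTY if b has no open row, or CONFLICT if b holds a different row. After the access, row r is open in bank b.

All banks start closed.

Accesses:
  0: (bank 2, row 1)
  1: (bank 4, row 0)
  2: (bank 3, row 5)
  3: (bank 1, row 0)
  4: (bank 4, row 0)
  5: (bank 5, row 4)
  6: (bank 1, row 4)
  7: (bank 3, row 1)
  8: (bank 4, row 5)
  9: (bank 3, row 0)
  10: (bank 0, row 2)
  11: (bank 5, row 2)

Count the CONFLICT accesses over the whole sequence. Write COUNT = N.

  [0] b2 r1: no row ⇒ E
  [1] b4 r0: no row ⇒ E
  [2] b3 r5: no row ⇒ E
  [3] b1 r0: no row ⇒ E
  [4] b4 r0: had r0 ⇒ H
  [5] b5 r4: no row ⇒ E
  [6] b1 r4: had r0 ⇒ C
  [7] b3 r1: had r5 ⇒ C
  [8] b4 r5: had r0 ⇒ C
  [9] b3 r0: had r1 ⇒ C
  [10] b0 r2: no row ⇒ E
  [11] b5 r2: had r4 ⇒ C

COUNT = 5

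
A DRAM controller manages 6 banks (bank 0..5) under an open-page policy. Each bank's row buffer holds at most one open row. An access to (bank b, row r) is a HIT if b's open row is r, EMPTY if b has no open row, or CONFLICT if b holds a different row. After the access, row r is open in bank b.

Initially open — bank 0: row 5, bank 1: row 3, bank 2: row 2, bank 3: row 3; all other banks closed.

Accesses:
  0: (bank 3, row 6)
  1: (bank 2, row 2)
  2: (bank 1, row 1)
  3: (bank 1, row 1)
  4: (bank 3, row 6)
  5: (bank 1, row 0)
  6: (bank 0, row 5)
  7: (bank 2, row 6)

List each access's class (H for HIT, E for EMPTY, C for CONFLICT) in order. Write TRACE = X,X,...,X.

TRACE = C,H,C,H,H,C,H,C

  [0] b3 r6: had r3 ⇒ C
  [1] b2 r2: had r2 ⇒ H
  [2] b1 r1: had r3 ⇒ C
  [3] b1 r1: had r1 ⇒ H
  [4] b3 r6: had r6 ⇒ H
  [5] b1 r0: had r1 ⇒ C
  [6] b0 r5: had r5 ⇒ H
  [7] b2 r6: had r2 ⇒ C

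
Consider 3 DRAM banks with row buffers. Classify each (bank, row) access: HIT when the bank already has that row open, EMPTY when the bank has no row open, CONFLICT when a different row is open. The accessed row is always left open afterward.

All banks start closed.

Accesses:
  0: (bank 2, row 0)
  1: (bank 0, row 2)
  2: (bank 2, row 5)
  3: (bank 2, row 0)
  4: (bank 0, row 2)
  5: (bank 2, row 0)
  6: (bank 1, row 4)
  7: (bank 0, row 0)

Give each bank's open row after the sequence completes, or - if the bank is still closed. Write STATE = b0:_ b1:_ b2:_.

STATE = b0:0 b1:4 b2:0

  [0] b2 r0: no row ⇒ E
  [1] b0 r2: no row ⇒ E
  [2] b2 r5: had r0 ⇒ C
  [3] b2 r0: had r5 ⇒ C
  [4] b0 r2: had r2 ⇒ H
  [5] b2 r0: had r0 ⇒ H
  [6] b1 r4: no row ⇒ E
  [7] b0 r0: had r2 ⇒ C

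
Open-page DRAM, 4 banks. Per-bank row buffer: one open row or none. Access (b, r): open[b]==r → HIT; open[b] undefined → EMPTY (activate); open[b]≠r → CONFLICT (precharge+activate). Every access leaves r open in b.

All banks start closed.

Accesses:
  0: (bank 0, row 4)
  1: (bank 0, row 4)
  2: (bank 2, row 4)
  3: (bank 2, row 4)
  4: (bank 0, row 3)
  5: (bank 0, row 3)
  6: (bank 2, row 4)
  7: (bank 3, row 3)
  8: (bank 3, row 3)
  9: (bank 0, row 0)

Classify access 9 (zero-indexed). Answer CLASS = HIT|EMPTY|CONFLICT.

CLASS = CONFLICT

  [0] b0 r4: no row ⇒ E
  [1] b0 r4: had r4 ⇒ H
  [2] b2 r4: no row ⇒ E
  [3] b2 r4: had r4 ⇒ H
  [4] b0 r3: had r4 ⇒ C
  [5] b0 r3: had r3 ⇒ H
  [6] b2 r4: had r4 ⇒ H
  [7] b3 r3: no row ⇒ E
  [8] b3 r3: had r3 ⇒ H
  [9] b0 r0: had r3 ⇒ C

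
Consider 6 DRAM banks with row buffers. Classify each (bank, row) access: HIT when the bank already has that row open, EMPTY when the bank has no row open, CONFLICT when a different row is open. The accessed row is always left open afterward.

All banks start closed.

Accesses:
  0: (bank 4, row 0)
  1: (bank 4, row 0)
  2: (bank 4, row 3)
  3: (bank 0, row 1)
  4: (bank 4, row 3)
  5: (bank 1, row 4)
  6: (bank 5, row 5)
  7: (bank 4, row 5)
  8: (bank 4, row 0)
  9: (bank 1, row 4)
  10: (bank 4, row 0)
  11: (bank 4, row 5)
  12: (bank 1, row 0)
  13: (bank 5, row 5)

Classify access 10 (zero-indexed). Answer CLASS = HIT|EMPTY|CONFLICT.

  [0] b4 r0: no row ⇒ E
  [1] b4 r0: had r0 ⇒ H
  [2] b4 r3: had r0 ⇒ C
  [3] b0 r1: no row ⇒ E
  [4] b4 r3: had r3 ⇒ H
  [5] b1 r4: no row ⇒ E
  [6] b5 r5: no row ⇒ E
  [7] b4 r5: had r3 ⇒ C
  [8] b4 r0: had r5 ⇒ C
  [9] b1 r4: had r4 ⇒ H
  [10] b4 r0: had r0 ⇒ H
  [11] b4 r5: had r0 ⇒ C
  [12] b1 r0: had r4 ⇒ C
  [13] b5 r5: had r5 ⇒ H

CLASS = HIT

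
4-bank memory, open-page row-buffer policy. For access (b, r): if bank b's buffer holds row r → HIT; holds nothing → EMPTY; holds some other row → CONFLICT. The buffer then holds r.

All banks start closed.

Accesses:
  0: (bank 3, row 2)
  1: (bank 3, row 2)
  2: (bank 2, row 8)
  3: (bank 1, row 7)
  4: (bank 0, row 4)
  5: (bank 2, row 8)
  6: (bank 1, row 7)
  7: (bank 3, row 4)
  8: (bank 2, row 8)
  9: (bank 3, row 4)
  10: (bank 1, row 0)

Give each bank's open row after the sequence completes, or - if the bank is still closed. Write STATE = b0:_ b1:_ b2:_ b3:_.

  [0] b3 r2: no row ⇒ E
  [1] b3 r2: had r2 ⇒ H
  [2] b2 r8: no row ⇒ E
  [3] b1 r7: no row ⇒ E
  [4] b0 r4: no row ⇒ E
  [5] b2 r8: had r8 ⇒ H
  [6] b1 r7: had r7 ⇒ H
  [7] b3 r4: had r2 ⇒ C
  [8] b2 r8: had r8 ⇒ H
  [9] b3 r4: had r4 ⇒ H
  [10] b1 r0: had r7 ⇒ C

STATE = b0:4 b1:0 b2:8 b3:4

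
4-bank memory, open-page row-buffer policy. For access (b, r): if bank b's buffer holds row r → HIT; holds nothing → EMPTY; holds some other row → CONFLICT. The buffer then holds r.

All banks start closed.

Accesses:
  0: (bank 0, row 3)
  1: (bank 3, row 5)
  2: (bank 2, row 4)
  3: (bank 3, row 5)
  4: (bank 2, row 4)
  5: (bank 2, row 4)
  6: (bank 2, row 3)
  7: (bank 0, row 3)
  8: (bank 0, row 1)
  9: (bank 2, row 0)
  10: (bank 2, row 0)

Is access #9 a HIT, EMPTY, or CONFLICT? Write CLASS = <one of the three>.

  [0] b0 r3: no row ⇒ E
  [1] b3 r5: no row ⇒ E
  [2] b2 r4: no row ⇒ E
  [3] b3 r5: had r5 ⇒ H
  [4] b2 r4: had r4 ⇒ H
  [5] b2 r4: had r4 ⇒ H
  [6] b2 r3: had r4 ⇒ C
  [7] b0 r3: had r3 ⇒ H
  [8] b0 r1: had r3 ⇒ C
  [9] b2 r0: had r3 ⇒ C
  [10] b2 r0: had r0 ⇒ H

CLASS = CONFLICT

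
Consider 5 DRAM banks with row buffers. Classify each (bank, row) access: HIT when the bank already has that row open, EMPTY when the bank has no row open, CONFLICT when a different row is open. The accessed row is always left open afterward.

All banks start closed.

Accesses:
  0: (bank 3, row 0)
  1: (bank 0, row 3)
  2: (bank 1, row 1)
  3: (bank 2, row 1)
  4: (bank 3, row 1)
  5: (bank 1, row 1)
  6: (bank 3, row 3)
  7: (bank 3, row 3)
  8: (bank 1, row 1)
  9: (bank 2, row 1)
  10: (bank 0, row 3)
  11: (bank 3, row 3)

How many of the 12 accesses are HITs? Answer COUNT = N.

COUNT = 6

0: bank 3 row 0 — prev None → EMPTY
1: bank 0 row 3 — prev None → EMPTY
2: bank 1 row 1 — prev None → EMPTY
3: bank 2 row 1 — prev None → EMPTY
4: bank 3 row 1 — prev 0 → CONFLICT
5: bank 1 row 1 — prev 1 → HIT
6: bank 3 row 3 — prev 1 → CONFLICT
7: bank 3 row 3 — prev 3 → HIT
8: bank 1 row 1 — prev 1 → HIT
9: bank 2 row 1 — prev 1 → HIT
10: bank 0 row 3 — prev 3 → HIT
11: bank 3 row 3 — prev 3 → HIT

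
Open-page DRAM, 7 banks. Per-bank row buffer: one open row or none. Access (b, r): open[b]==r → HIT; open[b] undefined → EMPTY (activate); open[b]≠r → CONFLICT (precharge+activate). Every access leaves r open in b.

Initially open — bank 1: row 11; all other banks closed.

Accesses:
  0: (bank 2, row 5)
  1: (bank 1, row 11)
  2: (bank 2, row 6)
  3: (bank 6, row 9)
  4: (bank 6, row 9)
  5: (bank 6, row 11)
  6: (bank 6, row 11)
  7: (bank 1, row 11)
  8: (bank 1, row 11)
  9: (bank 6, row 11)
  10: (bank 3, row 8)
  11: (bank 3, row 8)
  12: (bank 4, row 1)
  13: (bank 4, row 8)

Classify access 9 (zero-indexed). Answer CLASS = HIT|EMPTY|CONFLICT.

CLASS = HIT

#0 (2,5) E
#1 (1,11) H  (was 11)
#2 (2,6) C  (was 5)
#3 (6,9) E
#4 (6,9) H  (was 9)
#5 (6,11) C  (was 9)
#6 (6,11) H  (was 11)
#7 (1,11) H  (was 11)
#8 (1,11) H  (was 11)
#9 (6,11) H  (was 11)
#10 (3,8) E
#11 (3,8) H  (was 8)
#12 (4,1) E
#13 (4,8) C  (was 1)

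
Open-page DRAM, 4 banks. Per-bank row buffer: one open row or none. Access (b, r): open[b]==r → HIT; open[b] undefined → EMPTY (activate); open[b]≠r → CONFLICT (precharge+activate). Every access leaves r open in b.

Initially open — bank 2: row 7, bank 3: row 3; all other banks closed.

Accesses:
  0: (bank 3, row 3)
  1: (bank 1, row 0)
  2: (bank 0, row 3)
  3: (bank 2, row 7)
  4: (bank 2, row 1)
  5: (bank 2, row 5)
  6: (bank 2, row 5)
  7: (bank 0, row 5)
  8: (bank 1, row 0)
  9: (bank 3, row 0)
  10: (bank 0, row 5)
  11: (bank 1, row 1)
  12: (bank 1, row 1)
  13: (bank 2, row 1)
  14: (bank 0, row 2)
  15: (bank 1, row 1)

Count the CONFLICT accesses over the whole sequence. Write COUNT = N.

COUNT = 7

step 0: bank3 3->3 [HIT]
step 1: bank1 None->0 [EMPTY]
step 2: bank0 None->3 [EMPTY]
step 3: bank2 7->7 [HIT]
step 4: bank2 7->1 [CONFLICT]
step 5: bank2 1->5 [CONFLICT]
step 6: bank2 5->5 [HIT]
step 7: bank0 3->5 [CONFLICT]
step 8: bank1 0->0 [HIT]
step 9: bank3 3->0 [CONFLICT]
step 10: bank0 5->5 [HIT]
step 11: bank1 0->1 [CONFLICT]
step 12: bank1 1->1 [HIT]
step 13: bank2 5->1 [CONFLICT]
step 14: bank0 5->2 [CONFLICT]
step 15: bank1 1->1 [HIT]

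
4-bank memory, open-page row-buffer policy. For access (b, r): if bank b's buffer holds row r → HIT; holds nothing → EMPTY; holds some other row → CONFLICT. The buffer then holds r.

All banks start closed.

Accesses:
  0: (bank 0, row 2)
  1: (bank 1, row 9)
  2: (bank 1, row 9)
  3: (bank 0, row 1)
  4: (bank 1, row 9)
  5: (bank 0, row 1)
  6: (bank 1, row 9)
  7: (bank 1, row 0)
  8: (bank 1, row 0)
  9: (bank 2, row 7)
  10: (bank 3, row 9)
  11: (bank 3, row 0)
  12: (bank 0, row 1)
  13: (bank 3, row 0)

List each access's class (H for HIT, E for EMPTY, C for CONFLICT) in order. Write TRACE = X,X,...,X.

step 0: bank0 None->2 [EMPTY]
step 1: bank1 None->9 [EMPTY]
step 2: bank1 9->9 [HIT]
step 3: bank0 2->1 [CONFLICT]
step 4: bank1 9->9 [HIT]
step 5: bank0 1->1 [HIT]
step 6: bank1 9->9 [HIT]
step 7: bank1 9->0 [CONFLICT]
step 8: bank1 0->0 [HIT]
step 9: bank2 None->7 [EMPTY]
step 10: bank3 None->9 [EMPTY]
step 11: bank3 9->0 [CONFLICT]
step 12: bank0 1->1 [HIT]
step 13: bank3 0->0 [HIT]

TRACE = E,E,H,C,H,H,H,C,H,E,E,C,H,H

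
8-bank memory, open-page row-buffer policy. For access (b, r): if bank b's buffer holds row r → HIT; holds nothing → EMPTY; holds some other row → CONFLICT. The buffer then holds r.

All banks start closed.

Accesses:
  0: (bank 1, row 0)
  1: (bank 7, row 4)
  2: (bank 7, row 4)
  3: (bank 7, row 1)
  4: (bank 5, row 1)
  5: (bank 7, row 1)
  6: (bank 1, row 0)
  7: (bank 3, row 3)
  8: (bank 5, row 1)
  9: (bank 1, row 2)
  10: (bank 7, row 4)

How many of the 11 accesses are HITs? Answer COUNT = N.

step 0: bank1 None->0 [EMPTY]
step 1: bank7 None->4 [EMPTY]
step 2: bank7 4->4 [HIT]
step 3: bank7 4->1 [CONFLICT]
step 4: bank5 None->1 [EMPTY]
step 5: bank7 1->1 [HIT]
step 6: bank1 0->0 [HIT]
step 7: bank3 None->3 [EMPTY]
step 8: bank5 1->1 [HIT]
step 9: bank1 0->2 [CONFLICT]
step 10: bank7 1->4 [CONFLICT]

COUNT = 4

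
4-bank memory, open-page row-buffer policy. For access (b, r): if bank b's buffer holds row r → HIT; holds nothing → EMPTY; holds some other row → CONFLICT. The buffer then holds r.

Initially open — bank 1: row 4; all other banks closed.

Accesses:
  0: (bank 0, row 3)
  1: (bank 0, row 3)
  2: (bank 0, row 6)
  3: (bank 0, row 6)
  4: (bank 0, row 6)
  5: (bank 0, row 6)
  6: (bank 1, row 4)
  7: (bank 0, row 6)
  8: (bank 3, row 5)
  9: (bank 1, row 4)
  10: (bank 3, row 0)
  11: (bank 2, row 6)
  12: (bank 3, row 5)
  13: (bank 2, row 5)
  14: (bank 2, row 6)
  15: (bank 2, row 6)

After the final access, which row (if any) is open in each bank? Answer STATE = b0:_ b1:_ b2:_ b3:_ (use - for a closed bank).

  [0] b0 r3: no row ⇒ E
  [1] b0 r3: had r3 ⇒ H
  [2] b0 r6: had r3 ⇒ C
  [3] b0 r6: had r6 ⇒ H
  [4] b0 r6: had r6 ⇒ H
  [5] b0 r6: had r6 ⇒ H
  [6] b1 r4: had r4 ⇒ H
  [7] b0 r6: had r6 ⇒ H
  [8] b3 r5: no row ⇒ E
  [9] b1 r4: had r4 ⇒ H
  [10] b3 r0: had r5 ⇒ C
  [11] b2 r6: no row ⇒ E
  [12] b3 r5: had r0 ⇒ C
  [13] b2 r5: had r6 ⇒ C
  [14] b2 r6: had r5 ⇒ C
  [15] b2 r6: had r6 ⇒ H

STATE = b0:6 b1:4 b2:6 b3:5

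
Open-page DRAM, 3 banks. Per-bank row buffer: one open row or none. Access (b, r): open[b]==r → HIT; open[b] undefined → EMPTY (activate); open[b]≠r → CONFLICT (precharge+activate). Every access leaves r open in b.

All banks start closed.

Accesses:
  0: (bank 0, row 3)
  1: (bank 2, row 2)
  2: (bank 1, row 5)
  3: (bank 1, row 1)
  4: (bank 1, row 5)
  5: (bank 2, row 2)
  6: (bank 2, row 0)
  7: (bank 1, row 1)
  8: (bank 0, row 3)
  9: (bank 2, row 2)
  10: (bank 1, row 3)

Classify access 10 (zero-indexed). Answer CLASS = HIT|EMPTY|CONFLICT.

CLASS = CONFLICT

#0 (0,3) E
#1 (2,2) E
#2 (1,5) E
#3 (1,1) C  (was 5)
#4 (1,5) C  (was 1)
#5 (2,2) H  (was 2)
#6 (2,0) C  (was 2)
#7 (1,1) C  (was 5)
#8 (0,3) H  (was 3)
#9 (2,2) C  (was 0)
#10 (1,3) C  (was 1)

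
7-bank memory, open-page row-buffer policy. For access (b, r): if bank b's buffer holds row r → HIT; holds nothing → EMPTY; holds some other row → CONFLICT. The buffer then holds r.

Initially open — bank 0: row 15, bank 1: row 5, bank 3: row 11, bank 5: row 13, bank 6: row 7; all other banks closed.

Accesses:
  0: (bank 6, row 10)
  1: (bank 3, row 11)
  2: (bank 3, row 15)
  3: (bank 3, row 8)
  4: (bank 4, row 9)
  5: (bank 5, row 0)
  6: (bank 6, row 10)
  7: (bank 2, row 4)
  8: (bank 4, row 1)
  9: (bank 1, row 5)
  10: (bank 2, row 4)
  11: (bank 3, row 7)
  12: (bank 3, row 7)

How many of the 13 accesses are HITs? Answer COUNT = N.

  [0] b6 r10: had r7 ⇒ C
  [1] b3 r11: had r11 ⇒ H
  [2] b3 r15: had r11 ⇒ C
  [3] b3 r8: had r15 ⇒ C
  [4] b4 r9: no row ⇒ E
  [5] b5 r0: had r13 ⇒ C
  [6] b6 r10: had r10 ⇒ H
  [7] b2 r4: no row ⇒ E
  [8] b4 r1: had r9 ⇒ C
  [9] b1 r5: had r5 ⇒ H
  [10] b2 r4: had r4 ⇒ H
  [11] b3 r7: had r8 ⇒ C
  [12] b3 r7: had r7 ⇒ H

COUNT = 5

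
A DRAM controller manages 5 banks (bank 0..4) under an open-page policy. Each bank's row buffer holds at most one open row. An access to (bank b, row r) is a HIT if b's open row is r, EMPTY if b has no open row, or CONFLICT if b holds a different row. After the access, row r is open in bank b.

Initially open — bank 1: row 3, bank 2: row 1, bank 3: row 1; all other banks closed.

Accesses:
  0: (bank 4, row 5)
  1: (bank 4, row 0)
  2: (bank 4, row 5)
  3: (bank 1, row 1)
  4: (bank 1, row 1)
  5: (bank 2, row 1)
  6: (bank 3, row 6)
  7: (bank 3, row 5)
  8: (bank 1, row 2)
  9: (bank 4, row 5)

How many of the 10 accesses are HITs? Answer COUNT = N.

COUNT = 3

step 0: bank4 None->5 [EMPTY]
step 1: bank4 5->0 [CONFLICT]
step 2: bank4 0->5 [CONFLICT]
step 3: bank1 3->1 [CONFLICT]
step 4: bank1 1->1 [HIT]
step 5: bank2 1->1 [HIT]
step 6: bank3 1->6 [CONFLICT]
step 7: bank3 6->5 [CONFLICT]
step 8: bank1 1->2 [CONFLICT]
step 9: bank4 5->5 [HIT]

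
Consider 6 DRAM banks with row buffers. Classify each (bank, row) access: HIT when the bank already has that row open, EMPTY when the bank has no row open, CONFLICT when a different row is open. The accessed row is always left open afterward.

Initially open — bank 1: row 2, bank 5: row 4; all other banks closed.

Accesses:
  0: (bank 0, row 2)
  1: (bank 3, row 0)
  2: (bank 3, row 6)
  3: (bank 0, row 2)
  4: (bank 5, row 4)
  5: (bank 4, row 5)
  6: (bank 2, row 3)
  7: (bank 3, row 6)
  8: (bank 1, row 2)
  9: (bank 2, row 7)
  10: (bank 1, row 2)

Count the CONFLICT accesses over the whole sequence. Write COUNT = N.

COUNT = 2

#0 (0,2) E
#1 (3,0) E
#2 (3,6) C  (was 0)
#3 (0,2) H  (was 2)
#4 (5,4) H  (was 4)
#5 (4,5) E
#6 (2,3) E
#7 (3,6) H  (was 6)
#8 (1,2) H  (was 2)
#9 (2,7) C  (was 3)
#10 (1,2) H  (was 2)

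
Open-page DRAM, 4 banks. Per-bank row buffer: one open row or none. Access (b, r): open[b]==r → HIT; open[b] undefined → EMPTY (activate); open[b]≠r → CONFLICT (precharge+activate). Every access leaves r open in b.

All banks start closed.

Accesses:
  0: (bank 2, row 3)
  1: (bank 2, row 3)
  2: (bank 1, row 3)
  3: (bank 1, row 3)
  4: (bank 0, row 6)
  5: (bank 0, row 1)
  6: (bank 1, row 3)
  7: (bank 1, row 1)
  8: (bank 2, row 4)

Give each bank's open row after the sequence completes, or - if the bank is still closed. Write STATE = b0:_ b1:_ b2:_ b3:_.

  [0] b2 r3: no row ⇒ E
  [1] b2 r3: had r3 ⇒ H
  [2] b1 r3: no row ⇒ E
  [3] b1 r3: had r3 ⇒ H
  [4] b0 r6: no row ⇒ E
  [5] b0 r1: had r6 ⇒ C
  [6] b1 r3: had r3 ⇒ H
  [7] b1 r1: had r3 ⇒ C
  [8] b2 r4: had r3 ⇒ C

STATE = b0:1 b1:1 b2:4 b3:-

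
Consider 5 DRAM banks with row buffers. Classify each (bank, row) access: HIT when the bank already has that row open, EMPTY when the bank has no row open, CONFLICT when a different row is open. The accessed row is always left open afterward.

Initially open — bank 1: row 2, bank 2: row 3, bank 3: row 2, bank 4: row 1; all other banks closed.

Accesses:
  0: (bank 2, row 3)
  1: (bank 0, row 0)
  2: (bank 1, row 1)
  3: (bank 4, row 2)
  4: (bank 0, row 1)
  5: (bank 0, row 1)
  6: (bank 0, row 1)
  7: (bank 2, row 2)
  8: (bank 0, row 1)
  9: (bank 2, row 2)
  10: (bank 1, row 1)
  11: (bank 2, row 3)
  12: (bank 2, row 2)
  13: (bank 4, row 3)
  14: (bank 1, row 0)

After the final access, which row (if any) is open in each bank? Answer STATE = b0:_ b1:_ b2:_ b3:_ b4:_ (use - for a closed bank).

  [0] b2 r3: had r3 ⇒ H
  [1] b0 r0: no row ⇒ E
  [2] b1 r1: had r2 ⇒ C
  [3] b4 r2: had r1 ⇒ C
  [4] b0 r1: had r0 ⇒ C
  [5] b0 r1: had r1 ⇒ H
  [6] b0 r1: had r1 ⇒ H
  [7] b2 r2: had r3 ⇒ C
  [8] b0 r1: had r1 ⇒ H
  [9] b2 r2: had r2 ⇒ H
  [10] b1 r1: had r1 ⇒ H
  [11] b2 r3: had r2 ⇒ C
  [12] b2 r2: had r3 ⇒ C
  [13] b4 r3: had r2 ⇒ C
  [14] b1 r0: had r1 ⇒ C

STATE = b0:1 b1:0 b2:2 b3:2 b4:3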